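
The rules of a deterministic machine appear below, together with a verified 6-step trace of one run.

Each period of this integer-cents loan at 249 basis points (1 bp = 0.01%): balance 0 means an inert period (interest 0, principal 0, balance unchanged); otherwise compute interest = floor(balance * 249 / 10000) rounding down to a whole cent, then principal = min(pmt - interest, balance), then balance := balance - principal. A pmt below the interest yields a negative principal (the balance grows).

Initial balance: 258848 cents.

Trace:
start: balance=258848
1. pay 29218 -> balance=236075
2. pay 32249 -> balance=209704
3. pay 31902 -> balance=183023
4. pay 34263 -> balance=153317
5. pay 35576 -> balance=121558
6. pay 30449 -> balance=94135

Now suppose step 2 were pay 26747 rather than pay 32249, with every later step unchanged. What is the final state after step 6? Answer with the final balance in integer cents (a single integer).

100206

(re-executing from step 2 with the substitution; state before step 2: balance=236075)
2. pay 26747 -> balance=215206
3. pay 31902 -> balance=188662
4. pay 34263 -> balance=159096
5. pay 35576 -> balance=127481
6. pay 30449 -> balance=100206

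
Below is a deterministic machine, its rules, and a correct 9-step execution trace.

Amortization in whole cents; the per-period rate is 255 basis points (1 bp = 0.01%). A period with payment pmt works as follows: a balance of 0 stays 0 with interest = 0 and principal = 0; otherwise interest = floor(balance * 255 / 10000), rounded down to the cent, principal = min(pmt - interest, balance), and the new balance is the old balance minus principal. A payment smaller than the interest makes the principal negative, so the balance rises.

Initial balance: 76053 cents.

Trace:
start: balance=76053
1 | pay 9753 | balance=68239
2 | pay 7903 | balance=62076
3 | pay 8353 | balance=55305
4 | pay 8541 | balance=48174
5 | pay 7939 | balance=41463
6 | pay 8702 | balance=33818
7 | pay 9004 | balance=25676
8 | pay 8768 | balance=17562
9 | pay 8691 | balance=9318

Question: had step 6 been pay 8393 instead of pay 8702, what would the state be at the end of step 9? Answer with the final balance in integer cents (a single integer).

9652

(re-executing from step 6 with the substitution; state before step 6: balance=41463)
6 | pay 8393 | balance=34127
7 | pay 9004 | balance=25993
8 | pay 8768 | balance=17887
9 | pay 8691 | balance=9652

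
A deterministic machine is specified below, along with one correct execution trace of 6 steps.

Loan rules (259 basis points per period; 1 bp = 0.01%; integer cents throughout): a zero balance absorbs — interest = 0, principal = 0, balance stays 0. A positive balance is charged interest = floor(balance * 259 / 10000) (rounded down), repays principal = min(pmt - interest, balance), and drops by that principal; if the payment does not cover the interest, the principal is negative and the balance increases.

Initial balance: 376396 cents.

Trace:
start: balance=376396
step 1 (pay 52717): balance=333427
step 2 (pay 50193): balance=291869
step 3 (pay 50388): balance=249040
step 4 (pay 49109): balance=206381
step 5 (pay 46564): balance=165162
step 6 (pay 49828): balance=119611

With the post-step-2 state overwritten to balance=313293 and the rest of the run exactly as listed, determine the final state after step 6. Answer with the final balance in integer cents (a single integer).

143342

state after step 2 := balance=313293
step 3 (pay 50388): balance=271019
step 4 (pay 49109): balance=228929
step 5 (pay 46564): balance=188294
step 6 (pay 49828): balance=143342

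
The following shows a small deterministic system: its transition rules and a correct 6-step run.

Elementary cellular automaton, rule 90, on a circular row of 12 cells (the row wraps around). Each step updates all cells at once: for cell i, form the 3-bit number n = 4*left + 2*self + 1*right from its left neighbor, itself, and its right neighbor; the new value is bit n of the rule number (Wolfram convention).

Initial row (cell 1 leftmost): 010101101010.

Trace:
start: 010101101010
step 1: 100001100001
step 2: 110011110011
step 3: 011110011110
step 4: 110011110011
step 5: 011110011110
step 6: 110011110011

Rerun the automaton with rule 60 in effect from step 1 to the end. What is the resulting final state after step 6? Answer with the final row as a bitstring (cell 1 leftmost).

(re-executing steps 1..6 under rule 60; state before step 1: 010101101010)
step 1: 011111011111
step 2: 110000110000
step 3: 101000101000
step 4: 111100111100
step 5: 100010100010
step 6: 110011110011

110011110011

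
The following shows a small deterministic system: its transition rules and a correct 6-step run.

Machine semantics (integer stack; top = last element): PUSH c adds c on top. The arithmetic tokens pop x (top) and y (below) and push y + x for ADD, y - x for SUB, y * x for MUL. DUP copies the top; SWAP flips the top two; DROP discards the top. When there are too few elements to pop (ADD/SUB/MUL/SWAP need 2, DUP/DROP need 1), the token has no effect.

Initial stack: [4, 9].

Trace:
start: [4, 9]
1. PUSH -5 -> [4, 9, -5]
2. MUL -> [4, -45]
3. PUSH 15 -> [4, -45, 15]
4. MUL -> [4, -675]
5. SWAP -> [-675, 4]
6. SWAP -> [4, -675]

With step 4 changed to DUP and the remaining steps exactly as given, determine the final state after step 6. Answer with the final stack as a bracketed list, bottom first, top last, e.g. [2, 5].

[4, -45, 15, 15]

(re-executing from step 4 with the substitution; state before step 4: [4, -45, 15])
4. DUP -> [4, -45, 15, 15]
5. SWAP -> [4, -45, 15, 15]
6. SWAP -> [4, -45, 15, 15]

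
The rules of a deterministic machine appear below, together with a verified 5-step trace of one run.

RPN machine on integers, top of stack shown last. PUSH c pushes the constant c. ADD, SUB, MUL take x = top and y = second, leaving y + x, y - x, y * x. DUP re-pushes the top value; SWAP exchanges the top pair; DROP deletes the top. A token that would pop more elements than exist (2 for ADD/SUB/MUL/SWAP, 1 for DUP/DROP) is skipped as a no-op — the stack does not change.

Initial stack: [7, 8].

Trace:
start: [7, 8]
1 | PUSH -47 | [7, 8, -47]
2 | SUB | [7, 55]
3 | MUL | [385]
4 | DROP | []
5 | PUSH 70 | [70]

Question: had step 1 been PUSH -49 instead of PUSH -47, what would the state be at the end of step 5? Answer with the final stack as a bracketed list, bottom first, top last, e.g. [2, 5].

(re-executing from step 1 with the substitution; state before step 1: [7, 8])
1 | PUSH -49 | [7, 8, -49]
2 | SUB | [7, 57]
3 | MUL | [399]
4 | DROP | []
5 | PUSH 70 | [70]

[70]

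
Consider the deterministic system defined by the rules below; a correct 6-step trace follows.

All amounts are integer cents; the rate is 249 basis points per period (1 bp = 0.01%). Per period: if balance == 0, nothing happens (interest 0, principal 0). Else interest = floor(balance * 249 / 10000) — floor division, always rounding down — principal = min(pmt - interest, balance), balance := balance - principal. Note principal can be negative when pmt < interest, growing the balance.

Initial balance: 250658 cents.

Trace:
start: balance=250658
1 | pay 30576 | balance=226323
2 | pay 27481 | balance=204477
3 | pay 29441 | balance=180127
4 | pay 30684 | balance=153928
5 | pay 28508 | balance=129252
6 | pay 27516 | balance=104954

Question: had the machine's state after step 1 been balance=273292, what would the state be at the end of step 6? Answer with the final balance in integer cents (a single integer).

state after step 1 := balance=273292
2 | pay 27481 | balance=252615
3 | pay 29441 | balance=229464
4 | pay 30684 | balance=204493
5 | pay 28508 | balance=181076
6 | pay 27516 | balance=158068

158068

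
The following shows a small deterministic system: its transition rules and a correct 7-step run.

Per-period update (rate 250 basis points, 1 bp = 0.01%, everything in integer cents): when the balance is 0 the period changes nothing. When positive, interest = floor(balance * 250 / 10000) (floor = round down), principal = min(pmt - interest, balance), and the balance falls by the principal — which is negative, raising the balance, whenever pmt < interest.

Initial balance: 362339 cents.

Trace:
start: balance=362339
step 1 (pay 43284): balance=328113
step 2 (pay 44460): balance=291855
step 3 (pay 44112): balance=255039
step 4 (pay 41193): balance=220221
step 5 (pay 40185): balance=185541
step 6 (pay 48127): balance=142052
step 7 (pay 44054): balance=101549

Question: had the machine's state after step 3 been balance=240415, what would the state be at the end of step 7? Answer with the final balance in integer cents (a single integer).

85407

state after step 3 := balance=240415
step 4 (pay 41193): balance=205232
step 5 (pay 40185): balance=170177
step 6 (pay 48127): balance=126304
step 7 (pay 44054): balance=85407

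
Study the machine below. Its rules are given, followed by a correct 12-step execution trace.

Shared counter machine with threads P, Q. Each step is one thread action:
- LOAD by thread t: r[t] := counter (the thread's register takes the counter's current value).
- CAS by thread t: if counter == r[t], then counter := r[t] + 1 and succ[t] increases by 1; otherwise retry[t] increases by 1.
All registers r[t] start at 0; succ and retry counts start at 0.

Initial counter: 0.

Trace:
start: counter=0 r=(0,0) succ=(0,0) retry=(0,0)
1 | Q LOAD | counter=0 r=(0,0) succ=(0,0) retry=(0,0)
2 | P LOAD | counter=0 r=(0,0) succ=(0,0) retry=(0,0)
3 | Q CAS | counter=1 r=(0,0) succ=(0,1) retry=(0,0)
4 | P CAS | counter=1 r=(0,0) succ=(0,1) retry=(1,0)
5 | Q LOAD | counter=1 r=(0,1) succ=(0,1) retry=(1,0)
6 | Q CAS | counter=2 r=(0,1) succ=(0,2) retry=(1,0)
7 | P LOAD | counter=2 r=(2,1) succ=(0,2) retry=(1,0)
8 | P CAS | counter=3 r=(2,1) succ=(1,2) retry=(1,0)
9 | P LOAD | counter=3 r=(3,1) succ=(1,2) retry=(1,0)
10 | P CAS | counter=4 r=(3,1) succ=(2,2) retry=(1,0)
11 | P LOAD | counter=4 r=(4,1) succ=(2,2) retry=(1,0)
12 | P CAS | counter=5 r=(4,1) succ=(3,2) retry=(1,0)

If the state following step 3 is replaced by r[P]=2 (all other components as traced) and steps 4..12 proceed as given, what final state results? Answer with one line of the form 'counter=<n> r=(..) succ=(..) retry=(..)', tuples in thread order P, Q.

state after step 3 := counter=1 r=(2,0) succ=(0,1) retry=(0,0)
4 | P CAS | counter=1 r=(2,0) succ=(0,1) retry=(1,0)
5 | Q LOAD | counter=1 r=(2,1) succ=(0,1) retry=(1,0)
6 | Q CAS | counter=2 r=(2,1) succ=(0,2) retry=(1,0)
7 | P LOAD | counter=2 r=(2,1) succ=(0,2) retry=(1,0)
8 | P CAS | counter=3 r=(2,1) succ=(1,2) retry=(1,0)
9 | P LOAD | counter=3 r=(3,1) succ=(1,2) retry=(1,0)
10 | P CAS | counter=4 r=(3,1) succ=(2,2) retry=(1,0)
11 | P LOAD | counter=4 r=(4,1) succ=(2,2) retry=(1,0)
12 | P CAS | counter=5 r=(4,1) succ=(3,2) retry=(1,0)

counter=5 r=(4,1) succ=(3,2) retry=(1,0)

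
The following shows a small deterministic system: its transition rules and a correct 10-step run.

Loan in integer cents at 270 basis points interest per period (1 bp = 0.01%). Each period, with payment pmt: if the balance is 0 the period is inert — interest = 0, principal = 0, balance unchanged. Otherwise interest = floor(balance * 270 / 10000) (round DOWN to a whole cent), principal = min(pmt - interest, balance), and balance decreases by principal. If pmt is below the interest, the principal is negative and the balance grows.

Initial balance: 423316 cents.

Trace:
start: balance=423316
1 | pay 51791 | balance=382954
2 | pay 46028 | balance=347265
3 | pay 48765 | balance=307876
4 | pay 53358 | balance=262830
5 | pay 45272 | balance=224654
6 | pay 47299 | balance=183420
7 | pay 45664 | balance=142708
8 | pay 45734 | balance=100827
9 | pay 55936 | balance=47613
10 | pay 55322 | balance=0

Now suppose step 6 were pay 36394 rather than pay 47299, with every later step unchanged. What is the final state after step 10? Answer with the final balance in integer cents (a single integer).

5706

(re-executing from step 6 with the substitution; state before step 6: balance=224654)
6 | pay 36394 | balance=194325
7 | pay 45664 | balance=153907
8 | pay 45734 | balance=112328
9 | pay 55936 | balance=59424
10 | pay 55322 | balance=5706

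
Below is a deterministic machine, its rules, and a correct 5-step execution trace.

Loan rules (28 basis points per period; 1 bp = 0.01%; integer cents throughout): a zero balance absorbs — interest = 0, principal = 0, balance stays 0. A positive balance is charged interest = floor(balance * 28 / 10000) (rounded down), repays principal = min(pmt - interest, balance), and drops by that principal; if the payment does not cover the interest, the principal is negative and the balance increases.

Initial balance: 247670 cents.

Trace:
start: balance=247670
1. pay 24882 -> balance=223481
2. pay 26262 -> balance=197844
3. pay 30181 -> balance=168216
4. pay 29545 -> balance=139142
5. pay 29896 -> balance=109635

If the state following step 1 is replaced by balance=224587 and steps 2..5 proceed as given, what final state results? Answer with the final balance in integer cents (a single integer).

110754

state after step 1 := balance=224587
2. pay 26262 -> balance=198953
3. pay 30181 -> balance=169329
4. pay 29545 -> balance=140258
5. pay 29896 -> balance=110754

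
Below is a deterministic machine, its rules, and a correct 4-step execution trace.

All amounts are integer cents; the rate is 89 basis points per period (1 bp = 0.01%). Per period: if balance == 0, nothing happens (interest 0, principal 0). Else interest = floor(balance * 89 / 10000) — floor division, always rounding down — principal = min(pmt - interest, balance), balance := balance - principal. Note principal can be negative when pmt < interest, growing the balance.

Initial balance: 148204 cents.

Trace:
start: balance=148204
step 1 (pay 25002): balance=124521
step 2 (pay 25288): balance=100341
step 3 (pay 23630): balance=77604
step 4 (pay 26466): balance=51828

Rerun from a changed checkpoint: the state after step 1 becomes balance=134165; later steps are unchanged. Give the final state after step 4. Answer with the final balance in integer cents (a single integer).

61732

state after step 1 := balance=134165
step 2 (pay 25288): balance=110071
step 3 (pay 23630): balance=87420
step 4 (pay 26466): balance=61732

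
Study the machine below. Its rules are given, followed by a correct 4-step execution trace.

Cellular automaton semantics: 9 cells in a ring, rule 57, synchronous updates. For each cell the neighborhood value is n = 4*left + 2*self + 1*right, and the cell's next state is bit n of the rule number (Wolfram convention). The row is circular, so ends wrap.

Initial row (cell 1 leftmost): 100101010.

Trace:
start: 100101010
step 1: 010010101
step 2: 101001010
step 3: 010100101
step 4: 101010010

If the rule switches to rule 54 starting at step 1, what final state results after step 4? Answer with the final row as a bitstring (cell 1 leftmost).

000000000

(re-executing steps 1..4 under rule 54; state before step 1: 100101010)
step 1: 111111111
step 2: 000000000
step 3: 000000000
step 4: 000000000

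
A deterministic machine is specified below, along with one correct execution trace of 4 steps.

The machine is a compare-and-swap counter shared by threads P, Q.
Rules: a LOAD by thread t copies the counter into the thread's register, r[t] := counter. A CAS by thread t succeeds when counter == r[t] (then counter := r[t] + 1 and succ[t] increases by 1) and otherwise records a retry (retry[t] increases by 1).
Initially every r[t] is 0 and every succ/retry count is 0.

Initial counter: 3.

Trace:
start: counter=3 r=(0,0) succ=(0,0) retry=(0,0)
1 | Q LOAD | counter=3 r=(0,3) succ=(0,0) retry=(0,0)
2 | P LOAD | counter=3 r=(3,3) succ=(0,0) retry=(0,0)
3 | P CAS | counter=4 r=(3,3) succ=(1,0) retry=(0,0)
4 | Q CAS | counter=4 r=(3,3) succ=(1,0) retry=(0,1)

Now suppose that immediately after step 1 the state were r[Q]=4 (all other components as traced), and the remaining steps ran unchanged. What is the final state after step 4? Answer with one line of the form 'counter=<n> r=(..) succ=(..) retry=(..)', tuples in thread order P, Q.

state after step 1 := counter=3 r=(0,4) succ=(0,0) retry=(0,0)
2 | P LOAD | counter=3 r=(3,4) succ=(0,0) retry=(0,0)
3 | P CAS | counter=4 r=(3,4) succ=(1,0) retry=(0,0)
4 | Q CAS | counter=5 r=(3,4) succ=(1,1) retry=(0,0)

counter=5 r=(3,4) succ=(1,1) retry=(0,0)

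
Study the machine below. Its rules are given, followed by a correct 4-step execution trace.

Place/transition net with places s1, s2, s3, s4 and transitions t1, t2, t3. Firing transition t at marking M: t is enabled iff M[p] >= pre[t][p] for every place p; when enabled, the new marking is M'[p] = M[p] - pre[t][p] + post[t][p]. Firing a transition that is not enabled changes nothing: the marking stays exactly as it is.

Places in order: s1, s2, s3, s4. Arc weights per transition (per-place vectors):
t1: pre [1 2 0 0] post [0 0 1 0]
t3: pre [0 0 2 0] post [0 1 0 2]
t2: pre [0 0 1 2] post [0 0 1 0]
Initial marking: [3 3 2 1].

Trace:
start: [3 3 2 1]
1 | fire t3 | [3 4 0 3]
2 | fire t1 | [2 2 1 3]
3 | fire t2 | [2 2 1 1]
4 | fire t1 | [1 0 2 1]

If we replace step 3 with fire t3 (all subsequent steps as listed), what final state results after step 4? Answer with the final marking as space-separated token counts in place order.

1 0 2 3

(re-executing from step 3 with the substitution; state before step 3: [2 2 1 3])
3 | fire t3 | [2 2 1 3]
4 | fire t1 | [1 0 2 3]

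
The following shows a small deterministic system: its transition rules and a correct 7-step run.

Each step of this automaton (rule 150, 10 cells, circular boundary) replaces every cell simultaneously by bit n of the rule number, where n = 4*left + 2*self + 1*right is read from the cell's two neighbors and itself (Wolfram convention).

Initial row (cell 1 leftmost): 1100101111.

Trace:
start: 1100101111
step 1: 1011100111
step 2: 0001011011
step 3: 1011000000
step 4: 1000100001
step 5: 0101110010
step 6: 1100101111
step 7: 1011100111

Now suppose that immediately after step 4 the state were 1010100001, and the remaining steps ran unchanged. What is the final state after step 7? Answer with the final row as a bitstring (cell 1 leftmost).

state after step 4 := 1010100001
step 5: 0010110010
step 6: 0110001111
step 7: 0001010110

0001010110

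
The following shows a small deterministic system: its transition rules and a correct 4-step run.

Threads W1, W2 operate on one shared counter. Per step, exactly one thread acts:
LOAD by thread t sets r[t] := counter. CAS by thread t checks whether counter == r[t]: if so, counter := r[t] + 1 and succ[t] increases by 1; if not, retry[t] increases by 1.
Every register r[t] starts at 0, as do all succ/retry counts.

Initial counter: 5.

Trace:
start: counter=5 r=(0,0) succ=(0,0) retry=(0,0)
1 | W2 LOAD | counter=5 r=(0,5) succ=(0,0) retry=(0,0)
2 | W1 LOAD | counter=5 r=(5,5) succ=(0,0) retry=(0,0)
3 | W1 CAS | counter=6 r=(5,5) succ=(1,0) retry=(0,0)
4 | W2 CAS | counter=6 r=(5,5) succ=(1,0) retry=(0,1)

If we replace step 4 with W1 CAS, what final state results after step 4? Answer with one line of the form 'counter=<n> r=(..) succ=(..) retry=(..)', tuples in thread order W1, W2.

counter=6 r=(5,5) succ=(1,0) retry=(1,0)

(re-executing from step 4 with the substitution; state before step 4: counter=6 r=(5,5) succ=(1,0) retry=(0,0))
4 | W1 CAS | counter=6 r=(5,5) succ=(1,0) retry=(1,0)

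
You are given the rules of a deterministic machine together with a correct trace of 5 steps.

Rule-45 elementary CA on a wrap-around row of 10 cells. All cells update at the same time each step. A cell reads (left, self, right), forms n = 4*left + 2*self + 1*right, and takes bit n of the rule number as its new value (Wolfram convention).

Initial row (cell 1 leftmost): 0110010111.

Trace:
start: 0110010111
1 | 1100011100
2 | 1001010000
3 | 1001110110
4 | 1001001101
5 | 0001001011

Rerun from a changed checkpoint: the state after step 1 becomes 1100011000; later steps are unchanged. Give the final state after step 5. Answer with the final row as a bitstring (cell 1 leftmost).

state after step 1 := 1100011000
2 | 1001010010
3 | 1001110011
4 | 0001000010
5 | 1101011010

1101011010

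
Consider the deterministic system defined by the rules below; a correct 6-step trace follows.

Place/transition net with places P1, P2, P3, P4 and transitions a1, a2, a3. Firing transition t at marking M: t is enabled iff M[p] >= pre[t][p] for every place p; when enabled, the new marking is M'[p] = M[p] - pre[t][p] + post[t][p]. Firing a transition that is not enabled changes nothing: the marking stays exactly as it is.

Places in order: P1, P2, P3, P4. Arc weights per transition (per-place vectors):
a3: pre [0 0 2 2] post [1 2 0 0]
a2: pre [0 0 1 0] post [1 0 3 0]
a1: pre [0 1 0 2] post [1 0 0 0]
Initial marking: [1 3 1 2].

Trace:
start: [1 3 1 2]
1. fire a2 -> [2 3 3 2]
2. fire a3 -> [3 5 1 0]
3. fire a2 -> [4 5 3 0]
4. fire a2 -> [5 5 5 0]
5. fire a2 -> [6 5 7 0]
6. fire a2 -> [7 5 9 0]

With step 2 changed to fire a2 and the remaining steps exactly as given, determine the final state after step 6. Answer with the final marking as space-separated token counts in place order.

7 3 13 2

(re-executing from step 2 with the substitution; state before step 2: [2 3 3 2])
2. fire a2 -> [3 3 5 2]
3. fire a2 -> [4 3 7 2]
4. fire a2 -> [5 3 9 2]
5. fire a2 -> [6 3 11 2]
6. fire a2 -> [7 3 13 2]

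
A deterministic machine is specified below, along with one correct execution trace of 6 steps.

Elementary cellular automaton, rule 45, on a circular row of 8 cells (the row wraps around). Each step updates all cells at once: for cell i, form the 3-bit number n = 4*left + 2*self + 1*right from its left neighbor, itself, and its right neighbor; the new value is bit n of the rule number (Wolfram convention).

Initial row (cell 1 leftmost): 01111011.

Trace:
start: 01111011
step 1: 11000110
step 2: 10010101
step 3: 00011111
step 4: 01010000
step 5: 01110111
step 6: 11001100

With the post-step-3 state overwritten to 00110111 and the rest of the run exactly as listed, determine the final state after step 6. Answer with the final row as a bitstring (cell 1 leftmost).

state after step 3 := 00110111
step 4: 00101100
step 5: 10111001
step 6: 01100001

01100001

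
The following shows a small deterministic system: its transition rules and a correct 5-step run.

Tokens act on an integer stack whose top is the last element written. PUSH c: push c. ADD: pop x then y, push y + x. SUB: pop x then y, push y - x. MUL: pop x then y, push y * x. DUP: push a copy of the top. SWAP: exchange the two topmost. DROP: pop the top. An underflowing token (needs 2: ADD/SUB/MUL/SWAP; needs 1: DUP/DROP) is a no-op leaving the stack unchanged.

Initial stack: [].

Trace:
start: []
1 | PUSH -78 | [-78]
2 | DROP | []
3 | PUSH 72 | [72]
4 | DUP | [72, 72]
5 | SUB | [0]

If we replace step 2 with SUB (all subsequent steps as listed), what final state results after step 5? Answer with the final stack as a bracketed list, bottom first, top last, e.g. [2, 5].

(re-executing from step 2 with the substitution; state before step 2: [-78])
2 | SUB | [-78]
3 | PUSH 72 | [-78, 72]
4 | DUP | [-78, 72, 72]
5 | SUB | [-78, 0]

[-78, 0]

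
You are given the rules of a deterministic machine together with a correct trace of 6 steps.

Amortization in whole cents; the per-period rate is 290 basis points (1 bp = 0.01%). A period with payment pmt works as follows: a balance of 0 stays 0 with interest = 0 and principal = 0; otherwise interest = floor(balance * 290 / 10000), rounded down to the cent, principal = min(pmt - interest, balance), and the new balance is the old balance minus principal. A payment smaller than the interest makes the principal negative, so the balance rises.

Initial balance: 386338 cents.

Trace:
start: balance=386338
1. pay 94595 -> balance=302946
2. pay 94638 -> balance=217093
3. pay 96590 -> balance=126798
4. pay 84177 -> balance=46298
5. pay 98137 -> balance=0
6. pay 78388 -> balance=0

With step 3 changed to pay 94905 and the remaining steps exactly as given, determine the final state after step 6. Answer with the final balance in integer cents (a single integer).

0

(re-executing from step 3 with the substitution; state before step 3: balance=217093)
3. pay 94905 -> balance=128483
4. pay 84177 -> balance=48032
5. pay 98137 -> balance=0
6. pay 78388 -> balance=0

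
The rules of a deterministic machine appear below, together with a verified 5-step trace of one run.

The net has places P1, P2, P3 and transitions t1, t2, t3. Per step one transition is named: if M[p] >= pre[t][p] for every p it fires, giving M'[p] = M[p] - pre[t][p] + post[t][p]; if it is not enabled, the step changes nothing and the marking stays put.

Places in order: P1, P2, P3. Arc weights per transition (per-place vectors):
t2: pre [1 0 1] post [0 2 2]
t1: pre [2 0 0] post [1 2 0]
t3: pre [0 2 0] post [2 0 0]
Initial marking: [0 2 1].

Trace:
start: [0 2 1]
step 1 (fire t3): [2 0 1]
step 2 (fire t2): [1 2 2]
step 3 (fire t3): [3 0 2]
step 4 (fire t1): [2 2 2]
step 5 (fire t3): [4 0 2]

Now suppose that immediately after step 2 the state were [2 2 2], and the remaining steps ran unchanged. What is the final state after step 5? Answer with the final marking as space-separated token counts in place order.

5 0 2

state after step 2 := [2 2 2]
step 3 (fire t3): [4 0 2]
step 4 (fire t1): [3 2 2]
step 5 (fire t3): [5 0 2]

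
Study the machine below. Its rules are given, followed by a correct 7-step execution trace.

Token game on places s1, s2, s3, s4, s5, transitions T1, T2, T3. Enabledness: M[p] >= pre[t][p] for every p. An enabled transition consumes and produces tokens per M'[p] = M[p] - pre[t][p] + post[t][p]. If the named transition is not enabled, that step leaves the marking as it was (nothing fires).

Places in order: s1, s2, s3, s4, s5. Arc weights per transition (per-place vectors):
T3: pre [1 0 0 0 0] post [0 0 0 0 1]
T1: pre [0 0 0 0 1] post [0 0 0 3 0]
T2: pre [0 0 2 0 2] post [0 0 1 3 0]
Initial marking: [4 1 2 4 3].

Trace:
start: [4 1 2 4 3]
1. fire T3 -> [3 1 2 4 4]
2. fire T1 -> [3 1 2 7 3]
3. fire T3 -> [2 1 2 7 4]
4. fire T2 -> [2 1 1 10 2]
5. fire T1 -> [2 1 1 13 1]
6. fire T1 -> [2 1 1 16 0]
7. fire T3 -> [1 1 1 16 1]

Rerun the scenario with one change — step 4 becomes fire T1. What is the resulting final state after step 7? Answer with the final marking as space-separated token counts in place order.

(re-executing from step 4 with the substitution; state before step 4: [2 1 2 7 4])
4. fire T1 -> [2 1 2 10 3]
5. fire T1 -> [2 1 2 13 2]
6. fire T1 -> [2 1 2 16 1]
7. fire T3 -> [1 1 2 16 2]

1 1 2 16 2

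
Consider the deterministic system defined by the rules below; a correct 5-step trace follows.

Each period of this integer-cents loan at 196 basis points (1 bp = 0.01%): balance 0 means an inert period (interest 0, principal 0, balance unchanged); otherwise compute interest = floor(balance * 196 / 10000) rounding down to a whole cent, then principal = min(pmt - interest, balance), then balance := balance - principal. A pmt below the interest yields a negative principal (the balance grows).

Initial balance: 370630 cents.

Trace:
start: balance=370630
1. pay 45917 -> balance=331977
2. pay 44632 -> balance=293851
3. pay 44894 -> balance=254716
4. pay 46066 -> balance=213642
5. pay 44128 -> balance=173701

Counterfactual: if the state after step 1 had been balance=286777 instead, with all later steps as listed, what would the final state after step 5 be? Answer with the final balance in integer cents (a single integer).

124852

state after step 1 := balance=286777
2. pay 44632 -> balance=247765
3. pay 44894 -> balance=207727
4. pay 46066 -> balance=165732
5. pay 44128 -> balance=124852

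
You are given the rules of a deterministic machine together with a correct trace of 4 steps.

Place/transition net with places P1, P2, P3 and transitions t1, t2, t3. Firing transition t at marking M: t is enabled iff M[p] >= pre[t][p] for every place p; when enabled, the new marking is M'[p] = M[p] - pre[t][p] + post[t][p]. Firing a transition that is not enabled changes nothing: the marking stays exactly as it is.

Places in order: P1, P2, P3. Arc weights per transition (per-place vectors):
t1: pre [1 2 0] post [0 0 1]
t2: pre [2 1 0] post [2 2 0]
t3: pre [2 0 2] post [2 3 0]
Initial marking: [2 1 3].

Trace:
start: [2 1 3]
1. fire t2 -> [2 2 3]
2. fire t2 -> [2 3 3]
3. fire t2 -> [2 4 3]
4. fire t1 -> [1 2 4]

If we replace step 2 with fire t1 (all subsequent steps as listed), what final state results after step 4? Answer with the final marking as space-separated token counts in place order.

(re-executing from step 2 with the substitution; state before step 2: [2 2 3])
2. fire t1 -> [1 0 4]
3. fire t2 -> [1 0 4]
4. fire t1 -> [1 0 4]

1 0 4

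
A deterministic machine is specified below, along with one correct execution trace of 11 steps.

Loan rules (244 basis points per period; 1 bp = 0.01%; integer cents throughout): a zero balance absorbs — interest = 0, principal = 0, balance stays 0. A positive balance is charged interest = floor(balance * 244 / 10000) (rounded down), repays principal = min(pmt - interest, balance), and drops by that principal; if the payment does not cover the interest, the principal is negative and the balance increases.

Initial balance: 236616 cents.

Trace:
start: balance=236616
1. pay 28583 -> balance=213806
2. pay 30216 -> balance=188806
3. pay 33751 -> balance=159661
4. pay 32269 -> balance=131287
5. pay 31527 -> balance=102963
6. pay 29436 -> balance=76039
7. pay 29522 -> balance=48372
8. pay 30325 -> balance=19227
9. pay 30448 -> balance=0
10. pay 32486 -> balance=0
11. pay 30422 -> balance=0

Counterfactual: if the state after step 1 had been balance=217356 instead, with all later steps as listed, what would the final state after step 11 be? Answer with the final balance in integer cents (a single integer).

state after step 1 := balance=217356
2. pay 30216 -> balance=192443
3. pay 33751 -> balance=163387
4. pay 32269 -> balance=135104
5. pay 31527 -> balance=106873
6. pay 29436 -> balance=80044
7. pay 29522 -> balance=52475
8. pay 30325 -> balance=23430
9. pay 30448 -> balance=0
10. pay 32486 -> balance=0
11. pay 30422 -> balance=0

0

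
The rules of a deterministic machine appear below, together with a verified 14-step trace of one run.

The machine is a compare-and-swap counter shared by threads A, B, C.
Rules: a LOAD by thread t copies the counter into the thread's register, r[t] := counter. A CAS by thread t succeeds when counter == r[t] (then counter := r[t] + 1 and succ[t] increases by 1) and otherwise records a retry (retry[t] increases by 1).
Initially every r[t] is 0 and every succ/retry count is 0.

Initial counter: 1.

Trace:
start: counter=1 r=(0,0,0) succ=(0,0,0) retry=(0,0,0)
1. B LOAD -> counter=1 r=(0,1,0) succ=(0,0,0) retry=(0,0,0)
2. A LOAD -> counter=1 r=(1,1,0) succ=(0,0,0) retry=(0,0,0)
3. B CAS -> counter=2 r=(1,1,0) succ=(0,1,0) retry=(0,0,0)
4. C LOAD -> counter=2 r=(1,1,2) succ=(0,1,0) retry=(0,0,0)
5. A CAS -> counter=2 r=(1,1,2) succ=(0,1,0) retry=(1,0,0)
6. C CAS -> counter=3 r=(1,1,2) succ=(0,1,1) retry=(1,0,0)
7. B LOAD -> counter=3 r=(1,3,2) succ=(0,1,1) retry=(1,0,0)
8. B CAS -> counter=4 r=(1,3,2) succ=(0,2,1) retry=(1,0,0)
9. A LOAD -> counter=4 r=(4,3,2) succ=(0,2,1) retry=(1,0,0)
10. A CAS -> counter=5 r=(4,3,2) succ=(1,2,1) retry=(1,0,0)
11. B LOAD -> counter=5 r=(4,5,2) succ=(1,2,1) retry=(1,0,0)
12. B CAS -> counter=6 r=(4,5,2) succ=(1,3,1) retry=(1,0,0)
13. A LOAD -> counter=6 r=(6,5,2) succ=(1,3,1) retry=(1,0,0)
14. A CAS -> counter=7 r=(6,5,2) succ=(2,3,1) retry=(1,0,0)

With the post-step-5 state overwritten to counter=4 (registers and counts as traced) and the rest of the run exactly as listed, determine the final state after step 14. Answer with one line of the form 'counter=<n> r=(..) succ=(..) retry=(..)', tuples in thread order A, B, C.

counter=8 r=(7,6,2) succ=(2,3,0) retry=(1,0,1)

state after step 5 := counter=4 r=(1,1,2) succ=(0,1,0) retry=(1,0,0)
6. C CAS -> counter=4 r=(1,1,2) succ=(0,1,0) retry=(1,0,1)
7. B LOAD -> counter=4 r=(1,4,2) succ=(0,1,0) retry=(1,0,1)
8. B CAS -> counter=5 r=(1,4,2) succ=(0,2,0) retry=(1,0,1)
9. A LOAD -> counter=5 r=(5,4,2) succ=(0,2,0) retry=(1,0,1)
10. A CAS -> counter=6 r=(5,4,2) succ=(1,2,0) retry=(1,0,1)
11. B LOAD -> counter=6 r=(5,6,2) succ=(1,2,0) retry=(1,0,1)
12. B CAS -> counter=7 r=(5,6,2) succ=(1,3,0) retry=(1,0,1)
13. A LOAD -> counter=7 r=(7,6,2) succ=(1,3,0) retry=(1,0,1)
14. A CAS -> counter=8 r=(7,6,2) succ=(2,3,0) retry=(1,0,1)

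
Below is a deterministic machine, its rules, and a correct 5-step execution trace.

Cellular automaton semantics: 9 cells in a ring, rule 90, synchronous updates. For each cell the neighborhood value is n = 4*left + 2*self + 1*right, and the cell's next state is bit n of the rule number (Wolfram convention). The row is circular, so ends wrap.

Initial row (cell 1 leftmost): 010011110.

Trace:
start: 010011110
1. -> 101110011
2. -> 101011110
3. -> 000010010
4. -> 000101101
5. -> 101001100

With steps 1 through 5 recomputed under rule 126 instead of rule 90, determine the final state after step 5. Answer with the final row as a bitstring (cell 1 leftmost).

(re-executing steps 1..5 under rule 126; state before step 1: 010011110)
1. -> 111110011
2. -> 000011110
3. -> 000110011
4. -> 101111111
5. -> 111000000

111000000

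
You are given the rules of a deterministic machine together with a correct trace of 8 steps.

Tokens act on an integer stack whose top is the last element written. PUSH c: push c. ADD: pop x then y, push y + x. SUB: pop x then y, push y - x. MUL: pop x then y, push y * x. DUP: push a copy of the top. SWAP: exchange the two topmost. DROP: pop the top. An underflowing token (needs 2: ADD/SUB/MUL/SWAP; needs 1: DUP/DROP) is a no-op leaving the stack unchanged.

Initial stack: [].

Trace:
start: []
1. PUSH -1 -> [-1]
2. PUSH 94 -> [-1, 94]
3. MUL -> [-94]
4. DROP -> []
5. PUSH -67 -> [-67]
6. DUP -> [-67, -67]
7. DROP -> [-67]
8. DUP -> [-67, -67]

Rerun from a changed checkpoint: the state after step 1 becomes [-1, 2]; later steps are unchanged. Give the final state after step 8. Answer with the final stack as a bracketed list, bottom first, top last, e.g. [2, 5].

state after step 1 := [-1, 2]
2. PUSH 94 -> [-1, 2, 94]
3. MUL -> [-1, 188]
4. DROP -> [-1]
5. PUSH -67 -> [-1, -67]
6. DUP -> [-1, -67, -67]
7. DROP -> [-1, -67]
8. DUP -> [-1, -67, -67]

[-1, -67, -67]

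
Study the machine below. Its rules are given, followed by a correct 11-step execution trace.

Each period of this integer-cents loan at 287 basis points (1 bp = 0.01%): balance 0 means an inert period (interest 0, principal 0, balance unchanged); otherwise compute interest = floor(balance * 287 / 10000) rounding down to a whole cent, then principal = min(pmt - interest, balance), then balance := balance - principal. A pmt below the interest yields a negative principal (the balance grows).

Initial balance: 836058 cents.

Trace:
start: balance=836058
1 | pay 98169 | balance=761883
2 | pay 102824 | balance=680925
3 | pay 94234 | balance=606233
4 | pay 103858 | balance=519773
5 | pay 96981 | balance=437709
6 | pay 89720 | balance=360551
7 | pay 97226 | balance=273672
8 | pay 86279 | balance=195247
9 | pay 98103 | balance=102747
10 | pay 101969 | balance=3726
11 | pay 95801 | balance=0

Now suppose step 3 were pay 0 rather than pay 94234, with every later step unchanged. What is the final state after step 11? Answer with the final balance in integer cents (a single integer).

(re-executing from step 3 with the substitution; state before step 3: balance=680925)
3 | pay 0 | balance=700467
4 | pay 103858 | balance=616712
5 | pay 96981 | balance=537430
6 | pay 89720 | balance=463134
7 | pay 97226 | balance=379199
8 | pay 86279 | balance=303803
9 | pay 98103 | balance=214419
10 | pay 101969 | balance=118603
11 | pay 95801 | balance=26205

26205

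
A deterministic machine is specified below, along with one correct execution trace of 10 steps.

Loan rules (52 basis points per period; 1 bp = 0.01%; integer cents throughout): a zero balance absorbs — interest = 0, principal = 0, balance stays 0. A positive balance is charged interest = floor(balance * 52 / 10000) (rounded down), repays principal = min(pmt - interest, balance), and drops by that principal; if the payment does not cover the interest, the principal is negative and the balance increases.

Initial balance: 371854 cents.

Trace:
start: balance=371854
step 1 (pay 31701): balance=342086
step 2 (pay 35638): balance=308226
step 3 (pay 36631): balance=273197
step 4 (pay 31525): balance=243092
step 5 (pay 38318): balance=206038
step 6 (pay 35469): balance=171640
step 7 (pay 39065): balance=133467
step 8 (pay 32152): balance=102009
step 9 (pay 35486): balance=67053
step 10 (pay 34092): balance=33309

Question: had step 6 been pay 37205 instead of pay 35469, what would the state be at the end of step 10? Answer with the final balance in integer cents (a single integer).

(re-executing from step 6 with the substitution; state before step 6: balance=206038)
step 6 (pay 37205): balance=169904
step 7 (pay 39065): balance=131722
step 8 (pay 32152): balance=100254
step 9 (pay 35486): balance=65289
step 10 (pay 34092): balance=31536

31536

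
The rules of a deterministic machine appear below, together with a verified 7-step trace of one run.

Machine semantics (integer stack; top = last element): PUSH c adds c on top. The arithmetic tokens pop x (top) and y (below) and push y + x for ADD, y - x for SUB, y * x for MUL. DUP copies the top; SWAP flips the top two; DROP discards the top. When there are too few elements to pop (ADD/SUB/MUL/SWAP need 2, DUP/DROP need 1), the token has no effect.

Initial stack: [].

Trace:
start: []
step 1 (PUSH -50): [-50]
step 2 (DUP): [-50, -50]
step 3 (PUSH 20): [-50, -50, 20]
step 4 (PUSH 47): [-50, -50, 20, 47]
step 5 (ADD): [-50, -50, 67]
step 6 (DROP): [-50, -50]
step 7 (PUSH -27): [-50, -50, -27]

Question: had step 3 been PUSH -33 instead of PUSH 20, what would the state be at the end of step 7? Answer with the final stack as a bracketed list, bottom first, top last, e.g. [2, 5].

(re-executing from step 3 with the substitution; state before step 3: [-50, -50])
step 3 (PUSH -33): [-50, -50, -33]
step 4 (PUSH 47): [-50, -50, -33, 47]
step 5 (ADD): [-50, -50, 14]
step 6 (DROP): [-50, -50]
step 7 (PUSH -27): [-50, -50, -27]

[-50, -50, -27]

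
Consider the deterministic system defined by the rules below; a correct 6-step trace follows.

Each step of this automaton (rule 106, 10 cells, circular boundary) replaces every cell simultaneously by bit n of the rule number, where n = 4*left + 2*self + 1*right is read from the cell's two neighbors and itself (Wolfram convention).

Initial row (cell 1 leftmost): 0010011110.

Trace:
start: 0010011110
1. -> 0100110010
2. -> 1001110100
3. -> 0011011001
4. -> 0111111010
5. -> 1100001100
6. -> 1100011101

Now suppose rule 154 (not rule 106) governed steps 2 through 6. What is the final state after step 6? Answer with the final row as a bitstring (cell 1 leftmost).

(re-executing steps 2..6 under rule 154; state before step 2: 0100110010)
2. -> 1011101101
3. -> 0011001001
4. -> 1110110110
5. -> 1100100100
6. -> 1011011011

1011011011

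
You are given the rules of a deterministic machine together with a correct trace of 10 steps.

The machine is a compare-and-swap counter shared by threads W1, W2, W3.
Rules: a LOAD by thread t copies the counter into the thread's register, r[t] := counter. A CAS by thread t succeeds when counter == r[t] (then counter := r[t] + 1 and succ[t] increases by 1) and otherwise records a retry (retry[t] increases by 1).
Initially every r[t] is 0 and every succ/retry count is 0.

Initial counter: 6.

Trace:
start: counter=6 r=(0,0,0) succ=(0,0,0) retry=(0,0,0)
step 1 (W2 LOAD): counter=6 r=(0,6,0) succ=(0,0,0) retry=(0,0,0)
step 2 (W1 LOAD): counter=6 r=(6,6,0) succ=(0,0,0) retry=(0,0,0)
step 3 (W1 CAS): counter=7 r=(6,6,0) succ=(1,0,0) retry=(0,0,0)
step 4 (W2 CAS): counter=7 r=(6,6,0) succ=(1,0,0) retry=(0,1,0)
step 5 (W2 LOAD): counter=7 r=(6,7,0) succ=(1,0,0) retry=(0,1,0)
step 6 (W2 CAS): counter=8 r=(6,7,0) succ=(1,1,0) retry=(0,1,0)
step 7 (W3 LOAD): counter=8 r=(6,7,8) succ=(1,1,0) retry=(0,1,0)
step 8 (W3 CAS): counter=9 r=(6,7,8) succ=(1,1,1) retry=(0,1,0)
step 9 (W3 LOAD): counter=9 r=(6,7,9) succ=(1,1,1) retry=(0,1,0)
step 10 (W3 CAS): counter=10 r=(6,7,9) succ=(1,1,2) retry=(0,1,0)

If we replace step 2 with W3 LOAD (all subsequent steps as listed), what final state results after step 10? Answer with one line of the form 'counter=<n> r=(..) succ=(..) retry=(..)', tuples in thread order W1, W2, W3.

counter=10 r=(0,7,9) succ=(0,2,2) retry=(1,0,0)

(re-executing from step 2 with the substitution; state before step 2: counter=6 r=(0,6,0) succ=(0,0,0) retry=(0,0,0))
step 2 (W3 LOAD): counter=6 r=(0,6,6) succ=(0,0,0) retry=(0,0,0)
step 3 (W1 CAS): counter=6 r=(0,6,6) succ=(0,0,0) retry=(1,0,0)
step 4 (W2 CAS): counter=7 r=(0,6,6) succ=(0,1,0) retry=(1,0,0)
step 5 (W2 LOAD): counter=7 r=(0,7,6) succ=(0,1,0) retry=(1,0,0)
step 6 (W2 CAS): counter=8 r=(0,7,6) succ=(0,2,0) retry=(1,0,0)
step 7 (W3 LOAD): counter=8 r=(0,7,8) succ=(0,2,0) retry=(1,0,0)
step 8 (W3 CAS): counter=9 r=(0,7,8) succ=(0,2,1) retry=(1,0,0)
step 9 (W3 LOAD): counter=9 r=(0,7,9) succ=(0,2,1) retry=(1,0,0)
step 10 (W3 CAS): counter=10 r=(0,7,9) succ=(0,2,2) retry=(1,0,0)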